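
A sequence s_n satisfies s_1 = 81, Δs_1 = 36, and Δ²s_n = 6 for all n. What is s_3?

Build the table forward from the leading diagonal:
D2: 6, 6, 6
D1: 36, 42, 48
s: 81, 117, 159

159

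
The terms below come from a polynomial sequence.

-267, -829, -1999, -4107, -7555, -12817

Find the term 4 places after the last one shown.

Δ: -562, -1170, -2108, -3448, -5262
Δ²: -608, -938, -1340, -1814
Δ³: -330, -402, -474
Δ⁴: -72, -72
Constant fourth difference = -72, so extend:
-474 − 72 = -546;  -1814 − 546 = -2360;  -5262 − 2360 = -7622;  -12817 − 7622 = -20439
-546 − 72 = -618;  -2360 − 618 = -2978;  -7622 − 2978 = -10600;  -20439 − 10600 = -31039
-618 − 72 = -690;  -2978 − 690 = -3668;  -10600 − 3668 = -14268;  -31039 − 14268 = -45307
-690 − 72 = -762;  -3668 − 762 = -4430;  -14268 − 4430 = -18698;  -45307 − 18698 = -64005

-64005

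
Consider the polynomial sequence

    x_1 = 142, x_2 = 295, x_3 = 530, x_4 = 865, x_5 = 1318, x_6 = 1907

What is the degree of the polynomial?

3

153, 235, 335, 453, 589
82, 100, 118, 136
18, 18, 18
The third differences are constant, so the polynomial has degree 3.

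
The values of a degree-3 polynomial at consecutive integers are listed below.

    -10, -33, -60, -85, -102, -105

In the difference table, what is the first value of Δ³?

6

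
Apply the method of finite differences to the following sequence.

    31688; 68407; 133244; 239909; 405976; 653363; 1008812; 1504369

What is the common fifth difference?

480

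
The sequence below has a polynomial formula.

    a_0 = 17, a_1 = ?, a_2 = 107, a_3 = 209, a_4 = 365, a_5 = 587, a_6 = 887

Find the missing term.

Using the last 5 terms:
First differences: 102  156  222  300
Second differences: 54  66  78
Third differences: 12  12
Constant third difference = 12.
Extend backward: 54 − 12 = 42;  102 − 42 = 60;  107 − 60 = 47

47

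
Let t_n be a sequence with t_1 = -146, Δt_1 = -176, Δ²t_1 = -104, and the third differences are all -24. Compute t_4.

-1010

Build the table forward from the leading diagonal:
Δ³: -24  -24  -24  -24
Δ²: -104  -128  -152  -176
Δ: -176  -280  -408  -560
t: -146  -322  -602  -1010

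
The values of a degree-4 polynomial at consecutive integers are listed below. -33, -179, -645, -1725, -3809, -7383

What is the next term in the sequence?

-13029

Δ: -146, -466, -1080, -2084, -3574
Δ²: -320, -614, -1004, -1490
Δ³: -294, -390, -486
Δ⁴: -96, -96
The fourth differences are constant (-96).
-486 − 96 = -582;  -1490 − 582 = -2072;  -3574 − 2072 = -5646;  -7383 − 5646 = -13029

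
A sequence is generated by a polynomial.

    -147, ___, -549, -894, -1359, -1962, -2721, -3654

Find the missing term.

Using the last 6 terms:
First differences: -345, -465, -603, -759, -933
Second differences: -120, -138, -156, -174
Third differences: -18, -18, -18
Constant third difference = -18.
Extend backward: -120 + 18 = -102;  -345 + 102 = -243;  -549 + 243 = -306

-306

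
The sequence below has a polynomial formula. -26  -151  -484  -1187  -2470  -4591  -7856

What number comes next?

-12619

First differences: -125  -333  -703  -1283  -2121  -3265
Second differences: -208  -370  -580  -838  -1144
Third differences: -162  -210  -258  -306
Fourth differences: -48  -48  -48
The fourth differences are constant (-48).
-306 − 48 = -354;  -1144 − 354 = -1498;  -3265 − 1498 = -4763;  -7856 − 4763 = -12619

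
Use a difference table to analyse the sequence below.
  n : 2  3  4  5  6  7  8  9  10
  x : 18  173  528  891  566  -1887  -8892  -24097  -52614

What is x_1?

Δ: 155  355  363  -325  -2453  -7005  -15205  -28517
Δ²: 200  8  -688  -2128  -4552  -8200  -13312
Δ³: -192  -696  -1440  -2424  -3648  -5112
Δ⁴: -504  -744  -984  -1224  -1464
Δ⁵: -240  -240  -240  -240
The fifth differences are constant at -240.
Work back: -504 + 240 = -264;  -192 + 264 = 72;  200 − 72 = 128;  155 − 128 = 27;  18 − 27 = -9

-9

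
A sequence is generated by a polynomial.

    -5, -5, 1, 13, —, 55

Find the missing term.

31

Using the first 4 terms:
First differences: 0  6  12
Second differences: 6  6
Constant second difference = 6.
Extend forward: 12 + 6 = 18;  13 + 18 = 31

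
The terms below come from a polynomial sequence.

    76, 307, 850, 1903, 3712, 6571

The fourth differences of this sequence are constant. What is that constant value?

48

D1: 231, 543, 1053, 1809, 2859
D2: 312, 510, 756, 1050
D3: 198, 246, 294
D4: 48, 48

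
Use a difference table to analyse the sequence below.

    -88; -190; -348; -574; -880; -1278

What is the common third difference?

D1: -102, -158, -226, -306, -398
D2: -56, -68, -80, -92
D3: -12, -12, -12

-12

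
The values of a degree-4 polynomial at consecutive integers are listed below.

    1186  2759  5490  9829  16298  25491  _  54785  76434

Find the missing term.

Using the first 6 terms:
First differences: 1573  2731  4339  6469  9193
Second differences: 1158  1608  2130  2724
Third differences: 450  522  594
Fourth differences: 72  72
Constant fourth difference = 72.
Extend forward: 594 + 72 = 666;  2724 + 666 = 3390;  9193 + 3390 = 12583;  25491 + 12583 = 38074

38074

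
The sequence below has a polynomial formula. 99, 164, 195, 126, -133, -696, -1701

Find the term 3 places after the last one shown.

-9108

Δ: 65, 31, -69, -259, -563, -1005
Δ²: -34, -100, -190, -304, -442
Δ³: -66, -90, -114, -138
Δ⁴: -24, -24, -24
Constant fourth difference = -24, so extend:
-138 − 24 = -162;  -442 − 162 = -604;  -1005 − 604 = -1609;  -1701 − 1609 = -3310
-162 − 24 = -186;  -604 − 186 = -790;  -1609 − 790 = -2399;  -3310 − 2399 = -5709
-186 − 24 = -210;  -790 − 210 = -1000;  -2399 − 1000 = -3399;  -5709 − 3399 = -9108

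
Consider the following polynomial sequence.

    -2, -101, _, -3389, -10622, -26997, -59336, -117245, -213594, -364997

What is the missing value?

Using the last 7 terms:
Δ: -7233  -16375  -32339  -57909  -96349  -151403
Δ²: -9142  -15964  -25570  -38440  -55054
Δ³: -6822  -9606  -12870  -16614
Δ⁴: -2784  -3264  -3744
Δ⁵: -480  -480
Constant fifth difference = -480.
Extend backward: -2784 + 480 = -2304;  -6822 + 2304 = -4518;  -9142 + 4518 = -4624;  -7233 + 4624 = -2609;  -3389 + 2609 = -780

-780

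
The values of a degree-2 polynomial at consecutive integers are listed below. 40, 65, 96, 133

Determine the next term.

First differences: 25 , 31 , 37
Second differences: 6 , 6
Second differences constant at 6.
37 + 6 = 43;  133 + 43 = 176

176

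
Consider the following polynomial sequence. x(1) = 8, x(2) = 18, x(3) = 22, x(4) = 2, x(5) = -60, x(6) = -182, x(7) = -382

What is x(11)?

D1: 10, 4, -20, -62, -122, -200
D2: -6, -24, -42, -60, -78
D3: -18, -18, -18, -18
Constant third difference = -18, so extend:
-78 − 18 = -96;  -200 − 96 = -296;  -382 − 296 = -678
-96 − 18 = -114;  -296 − 114 = -410;  -678 − 410 = -1088
-114 − 18 = -132;  -410 − 132 = -542;  -1088 − 542 = -1630
-132 − 18 = -150;  -542 − 150 = -692;  -1630 − 692 = -2322

-2322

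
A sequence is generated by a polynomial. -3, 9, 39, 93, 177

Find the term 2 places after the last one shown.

459

12  30  54  84
18  24  30
6  6
Third differences constant at 6.
30 + 6 = 36;  84 + 36 = 120;  177 + 120 = 297
36 + 6 = 42;  120 + 42 = 162;  297 + 162 = 459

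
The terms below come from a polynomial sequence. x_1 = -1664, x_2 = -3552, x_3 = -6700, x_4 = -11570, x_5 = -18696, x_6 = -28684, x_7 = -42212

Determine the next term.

-60030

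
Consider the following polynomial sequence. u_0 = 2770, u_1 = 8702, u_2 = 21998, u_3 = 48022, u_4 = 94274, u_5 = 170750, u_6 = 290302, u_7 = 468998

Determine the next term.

726482

D1: 5932, 13296, 26024, 46252, 76476, 119552, 178696
D2: 7364, 12728, 20228, 30224, 43076, 59144
D3: 5364, 7500, 9996, 12852, 16068
D4: 2136, 2496, 2856, 3216
D5: 360, 360, 360
Fifth differences constant at 360.
3216 + 360 = 3576;  16068 + 3576 = 19644;  59144 + 19644 = 78788;  178696 + 78788 = 257484;  468998 + 257484 = 726482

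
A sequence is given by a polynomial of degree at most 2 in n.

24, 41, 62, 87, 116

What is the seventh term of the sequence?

First differences: 17  21  25  29
Second differences: 4  4  4
Constant second difference = 4, so extend:
29 + 4 = 33;  116 + 33 = 149
33 + 4 = 37;  149 + 37 = 186

186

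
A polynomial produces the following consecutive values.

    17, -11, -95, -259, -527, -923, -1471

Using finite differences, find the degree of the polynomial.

Δ: -28, -84, -164, -268, -396, -548
Δ²: -56, -80, -104, -128, -152
Δ³: -24, -24, -24, -24
The third differences are constant, so the polynomial has degree 3.

3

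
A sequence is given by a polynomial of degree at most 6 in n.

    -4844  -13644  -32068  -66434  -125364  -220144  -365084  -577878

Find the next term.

-879964

Δ: -8800, -18424, -34366, -58930, -94780, -144940, -212794
Δ²: -9624, -15942, -24564, -35850, -50160, -67854
Δ³: -6318, -8622, -11286, -14310, -17694
Δ⁴: -2304, -2664, -3024, -3384
Δ⁵: -360, -360, -360
Fifth differences constant at -360.
-3384 − 360 = -3744;  -17694 − 3744 = -21438;  -67854 − 21438 = -89292;  -212794 − 89292 = -302086;  -577878 − 302086 = -879964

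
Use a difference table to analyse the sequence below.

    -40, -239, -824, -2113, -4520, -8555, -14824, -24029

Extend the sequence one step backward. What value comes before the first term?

-5

D1: -199  -585  -1289  -2407  -4035  -6269  -9205
D2: -386  -704  -1118  -1628  -2234  -2936
D3: -318  -414  -510  -606  -702
D4: -96  -96  -96  -96
The fourth differences are constant at -96.
Work back: -318 + 96 = -222;  -386 + 222 = -164;  -199 + 164 = -35;  -40 + 35 = -5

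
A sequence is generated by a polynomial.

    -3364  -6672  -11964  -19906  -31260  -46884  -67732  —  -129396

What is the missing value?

Using the first 7 terms:
Δ: -3308, -5292, -7942, -11354, -15624, -20848
Δ²: -1984, -2650, -3412, -4270, -5224
Δ³: -666, -762, -858, -954
Δ⁴: -96, -96, -96
Constant fourth difference = -96.
Extend forward: -954 − 96 = -1050;  -5224 − 1050 = -6274;  -20848 − 6274 = -27122;  -67732 − 27122 = -94854

-94854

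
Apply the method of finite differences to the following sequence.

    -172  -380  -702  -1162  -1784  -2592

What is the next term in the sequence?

-3610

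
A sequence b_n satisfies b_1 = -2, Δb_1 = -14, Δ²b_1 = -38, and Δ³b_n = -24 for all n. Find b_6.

-692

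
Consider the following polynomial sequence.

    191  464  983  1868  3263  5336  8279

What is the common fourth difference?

24

Δ: 273, 519, 885, 1395, 2073, 2943
Δ²: 246, 366, 510, 678, 870
Δ³: 120, 144, 168, 192
Δ⁴: 24, 24, 24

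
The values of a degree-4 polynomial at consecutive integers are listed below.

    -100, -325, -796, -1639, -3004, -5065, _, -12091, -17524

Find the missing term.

-8020

Using the first 6 terms:
D1: -225, -471, -843, -1365, -2061
D2: -246, -372, -522, -696
D3: -126, -150, -174
D4: -24, -24
Constant fourth difference = -24.
Extend forward: -174 − 24 = -198;  -696 − 198 = -894;  -2061 − 894 = -2955;  -5065 − 2955 = -8020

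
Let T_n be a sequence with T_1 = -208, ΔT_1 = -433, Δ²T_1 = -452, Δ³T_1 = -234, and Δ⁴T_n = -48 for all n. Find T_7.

-14986

Build the table forward from the leading diagonal:
Δ⁴: -48, -48, -48, -48, -48, -48, -48
Δ³: -234, -282, -330, -378, -426, -474, -522
Δ²: -452, -686, -968, -1298, -1676, -2102, -2576
Δ: -433, -885, -1571, -2539, -3837, -5513, -7615
T: -208, -641, -1526, -3097, -5636, -9473, -14986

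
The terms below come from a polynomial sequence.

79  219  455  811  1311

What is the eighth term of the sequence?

140 , 236 , 356 , 500
96 , 120 , 144
24 , 24
Third differences constant at 24.
144 + 24 = 168;  500 + 168 = 668;  1311 + 668 = 1979
168 + 24 = 192;  668 + 192 = 860;  1979 + 860 = 2839
192 + 24 = 216;  860 + 216 = 1076;  2839 + 1076 = 3915

3915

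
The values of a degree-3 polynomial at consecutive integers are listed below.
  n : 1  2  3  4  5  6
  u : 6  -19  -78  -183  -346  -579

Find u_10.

-2451

Δ: -25, -59, -105, -163, -233
Δ²: -34, -46, -58, -70
Δ³: -12, -12, -12
The third differences are constant (-12).
-70 − 12 = -82;  -233 − 82 = -315;  -579 − 315 = -894
-82 − 12 = -94;  -315 − 94 = -409;  -894 − 409 = -1303
-94 − 12 = -106;  -409 − 106 = -515;  -1303 − 515 = -1818
-106 − 12 = -118;  -515 − 118 = -633;  -1818 − 633 = -2451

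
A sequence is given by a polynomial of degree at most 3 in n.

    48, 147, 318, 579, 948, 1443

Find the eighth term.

2883

Δ: 99  171  261  369  495
Δ²: 72  90  108  126
Δ³: 18  18  18
The third differences are constant (18).
126 + 18 = 144;  495 + 144 = 639;  1443 + 639 = 2082
144 + 18 = 162;  639 + 162 = 801;  2082 + 801 = 2883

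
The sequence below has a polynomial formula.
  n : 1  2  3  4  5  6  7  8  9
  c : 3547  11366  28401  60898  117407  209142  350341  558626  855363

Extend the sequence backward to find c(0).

Δ: 7819  17035  32497  56509  91735  141199  208285  296737
Δ²: 9216  15462  24012  35226  49464  67086  88452
Δ³: 6246  8550  11214  14238  17622  21366
Δ⁴: 2304  2664  3024  3384  3744
Δ⁵: 360  360  360  360
The fifth differences are constant at 360.
Work back: 2304 − 360 = 1944;  6246 − 1944 = 4302;  9216 − 4302 = 4914;  7819 − 4914 = 2905;  3547 − 2905 = 642

642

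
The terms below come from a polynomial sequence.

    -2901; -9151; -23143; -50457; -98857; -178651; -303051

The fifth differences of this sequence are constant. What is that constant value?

-360

D1: -6250, -13992, -27314, -48400, -79794, -124400
D2: -7742, -13322, -21086, -31394, -44606
D3: -5580, -7764, -10308, -13212
D4: -2184, -2544, -2904
D5: -360, -360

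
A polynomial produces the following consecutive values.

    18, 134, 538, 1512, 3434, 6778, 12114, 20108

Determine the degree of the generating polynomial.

First differences: 116, 404, 974, 1922, 3344, 5336, 7994
Second differences: 288, 570, 948, 1422, 1992, 2658
Third differences: 282, 378, 474, 570, 666
Fourth differences: 96, 96, 96, 96
The fourth differences are constant, so the polynomial has degree 4.

4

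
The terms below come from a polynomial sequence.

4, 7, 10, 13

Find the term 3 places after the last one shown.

First differences: 3, 3, 3
Constant first difference = 3, so extend:
13 + 3 = 16
16 + 3 = 19
19 + 3 = 22

22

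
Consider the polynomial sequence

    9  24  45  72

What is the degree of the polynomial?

2

15, 21, 27
6, 6
The second differences are constant, so the polynomial has degree 2.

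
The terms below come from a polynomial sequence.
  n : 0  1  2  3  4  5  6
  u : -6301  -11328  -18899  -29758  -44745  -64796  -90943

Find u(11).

D1: -5027  -7571  -10859  -14987  -20051  -26147
D2: -2544  -3288  -4128  -5064  -6096
D3: -744  -840  -936  -1032
D4: -96  -96  -96
Fourth differences constant at -96.
-1032 − 96 = -1128;  -6096 − 1128 = -7224;  -26147 − 7224 = -33371;  -90943 − 33371 = -124314
-1128 − 96 = -1224;  -7224 − 1224 = -8448;  -33371 − 8448 = -41819;  -124314 − 41819 = -166133
-1224 − 96 = -1320;  -8448 − 1320 = -9768;  -41819 − 9768 = -51587;  -166133 − 51587 = -217720
-1320 − 96 = -1416;  -9768 − 1416 = -11184;  -51587 − 11184 = -62771;  -217720 − 62771 = -280491
-1416 − 96 = -1512;  -11184 − 1512 = -12696;  -62771 − 12696 = -75467;  -280491 − 75467 = -355958

-355958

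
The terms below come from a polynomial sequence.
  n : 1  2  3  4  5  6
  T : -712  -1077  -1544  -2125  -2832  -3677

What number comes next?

-4672

Δ: -365, -467, -581, -707, -845
Δ²: -102, -114, -126, -138
Δ³: -12, -12, -12
Constant third difference = -12, so extend:
-138 − 12 = -150;  -845 − 150 = -995;  -3677 − 995 = -4672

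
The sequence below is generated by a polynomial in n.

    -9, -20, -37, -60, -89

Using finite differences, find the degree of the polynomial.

D1: -11, -17, -23, -29
D2: -6, -6, -6
The second differences are constant, so the polynomial has degree 2.

2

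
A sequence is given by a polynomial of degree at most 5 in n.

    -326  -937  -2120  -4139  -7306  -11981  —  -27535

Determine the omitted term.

-18572

Using the first 6 terms:
Δ: -611  -1183  -2019  -3167  -4675
Δ²: -572  -836  -1148  -1508
Δ³: -264  -312  -360
Δ⁴: -48  -48
Constant fourth difference = -48.
Extend forward: -360 − 48 = -408;  -1508 − 408 = -1916;  -4675 − 1916 = -6591;  -11981 − 6591 = -18572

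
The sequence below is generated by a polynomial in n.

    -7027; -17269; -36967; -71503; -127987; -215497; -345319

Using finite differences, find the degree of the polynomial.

5

D1: -10242, -19698, -34536, -56484, -87510, -129822
D2: -9456, -14838, -21948, -31026, -42312
D3: -5382, -7110, -9078, -11286
D4: -1728, -1968, -2208
D5: -240, -240
The fifth differences are constant, so the polynomial has degree 5.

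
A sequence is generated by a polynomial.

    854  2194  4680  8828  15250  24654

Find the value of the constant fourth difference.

Δ: 1340, 2486, 4148, 6422, 9404
Δ²: 1146, 1662, 2274, 2982
Δ³: 516, 612, 708
Δ⁴: 96, 96

96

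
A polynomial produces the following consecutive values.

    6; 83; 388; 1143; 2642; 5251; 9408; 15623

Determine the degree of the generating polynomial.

4

D1: 77, 305, 755, 1499, 2609, 4157, 6215
D2: 228, 450, 744, 1110, 1548, 2058
D3: 222, 294, 366, 438, 510
D4: 72, 72, 72, 72
The fourth differences are constant, so the polynomial has degree 4.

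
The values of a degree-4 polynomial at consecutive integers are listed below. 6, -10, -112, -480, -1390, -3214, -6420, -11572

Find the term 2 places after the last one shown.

-30450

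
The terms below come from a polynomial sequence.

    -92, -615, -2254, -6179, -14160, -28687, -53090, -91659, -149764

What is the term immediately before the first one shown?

Δ: -523  -1639  -3925  -7981  -14527  -24403  -38569  -58105
Δ²: -1116  -2286  -4056  -6546  -9876  -14166  -19536
Δ³: -1170  -1770  -2490  -3330  -4290  -5370
Δ⁴: -600  -720  -840  -960  -1080
Δ⁵: -120  -120  -120  -120
The fifth differences are constant at -120.
Work back: -600 + 120 = -480;  -1170 + 480 = -690;  -1116 + 690 = -426;  -523 + 426 = -97;  -92 + 97 = 5

5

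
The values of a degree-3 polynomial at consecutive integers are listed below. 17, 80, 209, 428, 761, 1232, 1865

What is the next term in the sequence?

2684

63 , 129 , 219 , 333 , 471 , 633
66 , 90 , 114 , 138 , 162
24 , 24 , 24 , 24
Constant third difference = 24, so extend:
162 + 24 = 186;  633 + 186 = 819;  1865 + 819 = 2684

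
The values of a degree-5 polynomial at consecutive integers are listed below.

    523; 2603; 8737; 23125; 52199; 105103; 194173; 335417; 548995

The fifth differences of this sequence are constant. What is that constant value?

480

D1: 2080, 6134, 14388, 29074, 52904, 89070, 141244, 213578
D2: 4054, 8254, 14686, 23830, 36166, 52174, 72334
D3: 4200, 6432, 9144, 12336, 16008, 20160
D4: 2232, 2712, 3192, 3672, 4152
D5: 480, 480, 480, 480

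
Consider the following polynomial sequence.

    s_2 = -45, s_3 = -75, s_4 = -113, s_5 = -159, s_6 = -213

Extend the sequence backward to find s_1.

D1: -30  -38  -46  -54
D2: -8  -8  -8
The second differences are constant at -8.
Work back: -30 + 8 = -22;  -45 + 22 = -23

-23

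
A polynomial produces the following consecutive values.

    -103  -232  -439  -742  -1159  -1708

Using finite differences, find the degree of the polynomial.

3

First differences: -129, -207, -303, -417, -549
Second differences: -78, -96, -114, -132
Third differences: -18, -18, -18
The third differences are constant, so the polynomial has degree 3.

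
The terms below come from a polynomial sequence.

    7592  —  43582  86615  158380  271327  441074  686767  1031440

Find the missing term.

19639

Using the last 7 terms:
First differences: 43033  71765  112947  169747  245693  344673
Second differences: 28732  41182  56800  75946  98980
Third differences: 12450  15618  19146  23034
Fourth differences: 3168  3528  3888
Fifth differences: 360  360
Constant fifth difference = 360.
Extend backward: 3168 − 360 = 2808;  12450 − 2808 = 9642;  28732 − 9642 = 19090;  43033 − 19090 = 23943;  43582 − 23943 = 19639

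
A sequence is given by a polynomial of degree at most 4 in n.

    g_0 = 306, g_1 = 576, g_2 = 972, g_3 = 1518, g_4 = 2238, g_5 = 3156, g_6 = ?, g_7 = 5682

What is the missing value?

4296

Using the first 6 terms:
270  396  546  720  918
126  150  174  198
24  24  24
Constant third difference = 24.
Extend forward: 198 + 24 = 222;  918 + 222 = 1140;  3156 + 1140 = 4296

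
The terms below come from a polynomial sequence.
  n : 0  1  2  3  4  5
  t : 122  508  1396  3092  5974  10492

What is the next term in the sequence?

17168

Δ: 386, 888, 1696, 2882, 4518
Δ²: 502, 808, 1186, 1636
Δ³: 306, 378, 450
Δ⁴: 72, 72
Constant fourth difference = 72, so extend:
450 + 72 = 522;  1636 + 522 = 2158;  4518 + 2158 = 6676;  10492 + 6676 = 17168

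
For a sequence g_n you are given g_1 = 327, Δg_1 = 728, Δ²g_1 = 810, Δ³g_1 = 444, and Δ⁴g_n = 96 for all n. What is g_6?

16987

Build the table forward from the leading diagonal:
D4: 96  96  96  96  96  96
D3: 444  540  636  732  828  924
D2: 810  1254  1794  2430  3162  3990
D1: 728  1538  2792  4586  7016  10178
g: 327  1055  2593  5385  9971  16987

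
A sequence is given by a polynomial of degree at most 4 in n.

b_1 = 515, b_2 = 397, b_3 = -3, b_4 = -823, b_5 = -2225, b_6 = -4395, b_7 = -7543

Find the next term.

D1: -118, -400, -820, -1402, -2170, -3148
D2: -282, -420, -582, -768, -978
D3: -138, -162, -186, -210
D4: -24, -24, -24
Fourth differences constant at -24.
-210 − 24 = -234;  -978 − 234 = -1212;  -3148 − 1212 = -4360;  -7543 − 4360 = -11903

-11903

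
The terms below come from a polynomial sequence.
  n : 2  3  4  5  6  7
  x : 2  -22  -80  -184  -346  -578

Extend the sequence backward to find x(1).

4

First differences: -24, -58, -104, -162, -232
Second differences: -34, -46, -58, -70
Third differences: -12, -12, -12
The third differences are constant at -12.
Work back: -34 + 12 = -22;  -24 + 22 = -2;  2 + 2 = 4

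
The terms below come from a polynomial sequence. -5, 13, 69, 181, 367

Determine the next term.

645

Δ: 18  56  112  186
Δ²: 38  56  74
Δ³: 18  18
The third differences are constant (18).
74 + 18 = 92;  186 + 92 = 278;  367 + 278 = 645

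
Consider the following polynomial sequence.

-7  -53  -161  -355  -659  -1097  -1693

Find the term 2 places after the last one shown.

-46, -108, -194, -304, -438, -596
-62, -86, -110, -134, -158
-24, -24, -24, -24
Third differences constant at -24.
-158 − 24 = -182;  -596 − 182 = -778;  -1693 − 778 = -2471
-182 − 24 = -206;  -778 − 206 = -984;  -2471 − 984 = -3455

-3455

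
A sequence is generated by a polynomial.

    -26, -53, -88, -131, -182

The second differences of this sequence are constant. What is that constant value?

First differences: -27, -35, -43, -51
Second differences: -8, -8, -8

-8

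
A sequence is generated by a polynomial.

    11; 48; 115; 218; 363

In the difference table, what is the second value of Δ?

First differences: 37, 67, 103, 145
Second differences: 30, 36, 42
Third differences: 6, 6

67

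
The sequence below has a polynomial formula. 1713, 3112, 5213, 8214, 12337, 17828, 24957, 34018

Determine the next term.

Δ: 1399  2101  3001  4123  5491  7129  9061
Δ²: 702  900  1122  1368  1638  1932
Δ³: 198  222  246  270  294
Δ⁴: 24  24  24  24
Constant fourth difference = 24, so extend:
294 + 24 = 318;  1932 + 318 = 2250;  9061 + 2250 = 11311;  34018 + 11311 = 45329

45329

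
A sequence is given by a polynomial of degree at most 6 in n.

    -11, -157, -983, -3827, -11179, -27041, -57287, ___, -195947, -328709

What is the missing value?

-110023

Using the first 7 terms:
Δ: -146, -826, -2844, -7352, -15862, -30246
Δ²: -680, -2018, -4508, -8510, -14384
Δ³: -1338, -2490, -4002, -5874
Δ⁴: -1152, -1512, -1872
Δ⁵: -360, -360
Constant fifth difference = -360.
Extend forward: -1872 − 360 = -2232;  -5874 − 2232 = -8106;  -14384 − 8106 = -22490;  -30246 − 22490 = -52736;  -57287 − 52736 = -110023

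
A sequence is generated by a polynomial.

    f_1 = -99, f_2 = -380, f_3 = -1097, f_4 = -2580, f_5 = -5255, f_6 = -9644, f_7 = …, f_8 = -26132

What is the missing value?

-16365

Using the first 6 terms:
First differences: -281  -717  -1483  -2675  -4389
Second differences: -436  -766  -1192  -1714
Third differences: -330  -426  -522
Fourth differences: -96  -96
Constant fourth difference = -96.
Extend forward: -522 − 96 = -618;  -1714 − 618 = -2332;  -4389 − 2332 = -6721;  -9644 − 6721 = -16365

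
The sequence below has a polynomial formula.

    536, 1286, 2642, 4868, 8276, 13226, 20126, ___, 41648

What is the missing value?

Using the first 7 terms:
First differences: 750, 1356, 2226, 3408, 4950, 6900
Second differences: 606, 870, 1182, 1542, 1950
Third differences: 264, 312, 360, 408
Fourth differences: 48, 48, 48
Constant fourth difference = 48.
Extend forward: 408 + 48 = 456;  1950 + 456 = 2406;  6900 + 2406 = 9306;  20126 + 9306 = 29432

29432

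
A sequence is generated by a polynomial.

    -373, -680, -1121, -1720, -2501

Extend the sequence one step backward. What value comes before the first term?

D1: -307  -441  -599  -781
D2: -134  -158  -182
D3: -24  -24
The third differences are constant at -24.
Work back: -134 + 24 = -110;  -307 + 110 = -197;  -373 + 197 = -176

-176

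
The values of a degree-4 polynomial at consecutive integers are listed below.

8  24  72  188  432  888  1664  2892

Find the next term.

D1: 16, 48, 116, 244, 456, 776, 1228
D2: 32, 68, 128, 212, 320, 452
D3: 36, 60, 84, 108, 132
D4: 24, 24, 24, 24
Fourth differences constant at 24.
132 + 24 = 156;  452 + 156 = 608;  1228 + 608 = 1836;  2892 + 1836 = 4728

4728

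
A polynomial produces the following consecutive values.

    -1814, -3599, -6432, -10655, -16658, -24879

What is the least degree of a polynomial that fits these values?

Δ: -1785, -2833, -4223, -6003, -8221
Δ²: -1048, -1390, -1780, -2218
Δ³: -342, -390, -438
Δ⁴: -48, -48
The fourth differences are constant, so the polynomial has degree 4.

4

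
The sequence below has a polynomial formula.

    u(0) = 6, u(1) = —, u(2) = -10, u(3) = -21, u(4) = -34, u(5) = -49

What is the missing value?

Using the last 4 terms:
D1: -11  -13  -15
D2: -2  -2
Constant second difference = -2.
Extend backward: -11 + 2 = -9;  -10 + 9 = -1

-1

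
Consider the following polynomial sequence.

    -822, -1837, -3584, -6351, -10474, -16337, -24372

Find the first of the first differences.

Δ: -1015, -1747, -2767, -4123, -5863, -8035
Δ²: -732, -1020, -1356, -1740, -2172
Δ³: -288, -336, -384, -432
Δ⁴: -48, -48, -48

-1015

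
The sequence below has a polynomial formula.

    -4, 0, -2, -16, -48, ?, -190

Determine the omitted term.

Using the first 5 terms:
First differences: 4, -2, -14, -32
Second differences: -6, -12, -18
Third differences: -6, -6
Constant third difference = -6.
Extend forward: -18 − 6 = -24;  -32 − 24 = -56;  -48 − 56 = -104

-104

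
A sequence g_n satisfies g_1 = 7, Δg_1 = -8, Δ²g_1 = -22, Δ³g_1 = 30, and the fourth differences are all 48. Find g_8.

Build the table forward from the leading diagonal:
Δ⁴: 48, 48, 48, 48, 48, 48, 48, 48
Δ³: 30, 78, 126, 174, 222, 270, 318, 366
Δ²: -22, 8, 86, 212, 386, 608, 878, 1196
Δ: -8, -30, -22, 64, 276, 662, 1270, 2148
g: 7, -1, -31, -53, 11, 287, 949, 2219

2219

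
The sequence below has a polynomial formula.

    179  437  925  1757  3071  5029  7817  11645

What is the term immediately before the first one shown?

61

First differences: 258, 488, 832, 1314, 1958, 2788, 3828
Second differences: 230, 344, 482, 644, 830, 1040
Third differences: 114, 138, 162, 186, 210
Fourth differences: 24, 24, 24, 24
The fourth differences are constant at 24.
Work back: 114 − 24 = 90;  230 − 90 = 140;  258 − 140 = 118;  179 − 118 = 61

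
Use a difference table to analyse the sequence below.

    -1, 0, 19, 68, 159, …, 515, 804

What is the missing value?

Using the first 5 terms:
Δ: 1, 19, 49, 91
Δ²: 18, 30, 42
Δ³: 12, 12
Constant third difference = 12.
Extend forward: 42 + 12 = 54;  91 + 54 = 145;  159 + 145 = 304

304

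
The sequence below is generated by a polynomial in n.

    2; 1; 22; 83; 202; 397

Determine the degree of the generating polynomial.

Δ: -1, 21, 61, 119, 195
Δ²: 22, 40, 58, 76
Δ³: 18, 18, 18
The third differences are constant, so the polynomial has degree 3.

3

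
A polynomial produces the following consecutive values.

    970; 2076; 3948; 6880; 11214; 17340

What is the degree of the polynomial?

4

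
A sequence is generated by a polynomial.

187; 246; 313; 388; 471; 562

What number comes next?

661

59 , 67 , 75 , 83 , 91
8 , 8 , 8 , 8
Second differences constant at 8.
91 + 8 = 99;  562 + 99 = 661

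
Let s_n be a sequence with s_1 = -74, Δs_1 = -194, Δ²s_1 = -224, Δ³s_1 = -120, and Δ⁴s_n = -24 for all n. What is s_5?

-2698

Build the table forward from the leading diagonal:
D4: -24, -24, -24, -24, -24
D3: -120, -144, -168, -192, -216
D2: -224, -344, -488, -656, -848
D1: -194, -418, -762, -1250, -1906
s: -74, -268, -686, -1448, -2698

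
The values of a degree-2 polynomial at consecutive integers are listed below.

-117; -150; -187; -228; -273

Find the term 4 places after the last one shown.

-493

D1: -33, -37, -41, -45
D2: -4, -4, -4
Constant second difference = -4, so extend:
-45 − 4 = -49;  -273 − 49 = -322
-49 − 4 = -53;  -322 − 53 = -375
-53 − 4 = -57;  -375 − 57 = -432
-57 − 4 = -61;  -432 − 61 = -493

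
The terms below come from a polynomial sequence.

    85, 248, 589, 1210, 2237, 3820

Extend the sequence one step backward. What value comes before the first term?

Δ: 163  341  621  1027  1583
Δ²: 178  280  406  556
Δ³: 102  126  150
Δ⁴: 24  24
The fourth differences are constant at 24.
Work back: 102 − 24 = 78;  178 − 78 = 100;  163 − 100 = 63;  85 − 63 = 22

22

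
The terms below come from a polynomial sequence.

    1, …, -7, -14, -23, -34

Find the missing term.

-2

Using the last 4 terms:
-7  -9  -11
-2  -2
Constant second difference = -2.
Extend backward: -7 + 2 = -5;  -7 + 5 = -2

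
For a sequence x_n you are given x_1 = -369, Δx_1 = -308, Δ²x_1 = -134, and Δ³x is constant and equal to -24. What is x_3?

-1119

Build the table forward from the leading diagonal:
Third differences: -24  -24  -24
Second differences: -134  -158  -182
First differences: -308  -442  -600
x: -369  -677  -1119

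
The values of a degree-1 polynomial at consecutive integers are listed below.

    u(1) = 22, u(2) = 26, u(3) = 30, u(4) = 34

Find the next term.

Δ: 4  4  4
First differences constant at 4.
34 + 4 = 38

38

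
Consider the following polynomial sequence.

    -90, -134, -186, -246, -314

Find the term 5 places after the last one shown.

First differences: -44 , -52 , -60 , -68
Second differences: -8 , -8 , -8
Constant second difference = -8, so extend:
-68 − 8 = -76;  -314 − 76 = -390
-76 − 8 = -84;  -390 − 84 = -474
-84 − 8 = -92;  -474 − 92 = -566
-92 − 8 = -100;  -566 − 100 = -666
-100 − 8 = -108;  -666 − 108 = -774

-774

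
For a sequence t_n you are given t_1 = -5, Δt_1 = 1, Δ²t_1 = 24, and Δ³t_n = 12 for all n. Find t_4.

82

Build the table forward from the leading diagonal:
D3: 12  12  12  12
D2: 24  36  48  60
D1: 1  25  61  109
t: -5  -4  21  82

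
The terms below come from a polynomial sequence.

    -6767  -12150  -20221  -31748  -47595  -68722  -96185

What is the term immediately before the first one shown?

-3400

-5383, -8071, -11527, -15847, -21127, -27463
-2688, -3456, -4320, -5280, -6336
-768, -864, -960, -1056
-96, -96, -96
The fourth differences are constant at -96.
Work back: -768 + 96 = -672;  -2688 + 672 = -2016;  -5383 + 2016 = -3367;  -6767 + 3367 = -3400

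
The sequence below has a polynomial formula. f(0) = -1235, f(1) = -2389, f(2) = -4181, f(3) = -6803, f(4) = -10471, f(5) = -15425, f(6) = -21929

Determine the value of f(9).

D1: -1154 , -1792 , -2622 , -3668 , -4954 , -6504
D2: -638 , -830 , -1046 , -1286 , -1550
D3: -192 , -216 , -240 , -264
D4: -24 , -24 , -24
Constant fourth difference = -24, so extend:
-264 − 24 = -288;  -1550 − 288 = -1838;  -6504 − 1838 = -8342;  -21929 − 8342 = -30271
-288 − 24 = -312;  -1838 − 312 = -2150;  -8342 − 2150 = -10492;  -30271 − 10492 = -40763
-312 − 24 = -336;  -2150 − 336 = -2486;  -10492 − 2486 = -12978;  -40763 − 12978 = -53741

-53741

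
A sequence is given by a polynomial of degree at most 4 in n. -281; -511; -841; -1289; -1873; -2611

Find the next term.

First differences: -230, -330, -448, -584, -738
Second differences: -100, -118, -136, -154
Third differences: -18, -18, -18
The third differences are constant (-18).
-154 − 18 = -172;  -738 − 172 = -910;  -2611 − 910 = -3521

-3521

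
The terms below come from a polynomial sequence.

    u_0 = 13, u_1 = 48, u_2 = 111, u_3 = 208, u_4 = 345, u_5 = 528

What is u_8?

1413

35, 63, 97, 137, 183
28, 34, 40, 46
6, 6, 6
The third differences are constant (6).
46 + 6 = 52;  183 + 52 = 235;  528 + 235 = 763
52 + 6 = 58;  235 + 58 = 293;  763 + 293 = 1056
58 + 6 = 64;  293 + 64 = 357;  1056 + 357 = 1413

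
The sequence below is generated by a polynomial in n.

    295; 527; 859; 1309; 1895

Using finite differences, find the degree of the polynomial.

Δ: 232, 332, 450, 586
Δ²: 100, 118, 136
Δ³: 18, 18
The third differences are constant, so the polynomial has degree 3.

3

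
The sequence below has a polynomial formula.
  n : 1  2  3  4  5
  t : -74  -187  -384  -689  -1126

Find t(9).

Δ: -113  -197  -305  -437
Δ²: -84  -108  -132
Δ³: -24  -24
Constant third difference = -24, so extend:
-132 − 24 = -156;  -437 − 156 = -593;  -1126 − 593 = -1719
-156 − 24 = -180;  -593 − 180 = -773;  -1719 − 773 = -2492
-180 − 24 = -204;  -773 − 204 = -977;  -2492 − 977 = -3469
-204 − 24 = -228;  -977 − 228 = -1205;  -3469 − 1205 = -4674

-4674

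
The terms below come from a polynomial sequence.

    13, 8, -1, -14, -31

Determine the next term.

-52

First differences: -5, -9, -13, -17
Second differences: -4, -4, -4
The second differences are constant (-4).
-17 − 4 = -21;  -31 − 21 = -52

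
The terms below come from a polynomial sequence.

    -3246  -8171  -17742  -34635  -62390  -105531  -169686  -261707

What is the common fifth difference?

First differences: -4925, -9571, -16893, -27755, -43141, -64155, -92021
Second differences: -4646, -7322, -10862, -15386, -21014, -27866
Third differences: -2676, -3540, -4524, -5628, -6852
Fourth differences: -864, -984, -1104, -1224
Fifth differences: -120, -120, -120

-120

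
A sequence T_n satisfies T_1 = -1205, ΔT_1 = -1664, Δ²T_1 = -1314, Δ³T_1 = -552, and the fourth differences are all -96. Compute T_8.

Build the table forward from the leading diagonal:
Δ⁴: -96, -96, -96, -96, -96, -96, -96, -96
Δ³: -552, -648, -744, -840, -936, -1032, -1128, -1224
Δ²: -1314, -1866, -2514, -3258, -4098, -5034, -6066, -7194
Δ: -1664, -2978, -4844, -7358, -10616, -14714, -19748, -25814
T: -1205, -2869, -5847, -10691, -18049, -28665, -43379, -63127

-63127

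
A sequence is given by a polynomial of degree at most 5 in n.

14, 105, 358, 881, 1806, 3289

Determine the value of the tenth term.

Δ: 91, 253, 523, 925, 1483
Δ²: 162, 270, 402, 558
Δ³: 108, 132, 156
Δ⁴: 24, 24
Constant fourth difference = 24, so extend:
156 + 24 = 180;  558 + 180 = 738;  1483 + 738 = 2221;  3289 + 2221 = 5510
180 + 24 = 204;  738 + 204 = 942;  2221 + 942 = 3163;  5510 + 3163 = 8673
204 + 24 = 228;  942 + 228 = 1170;  3163 + 1170 = 4333;  8673 + 4333 = 13006
228 + 24 = 252;  1170 + 252 = 1422;  4333 + 1422 = 5755;  13006 + 5755 = 18761

18761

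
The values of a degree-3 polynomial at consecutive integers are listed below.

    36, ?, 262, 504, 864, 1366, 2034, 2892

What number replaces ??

114

Using the last 6 terms:
Δ: 242, 360, 502, 668, 858
Δ²: 118, 142, 166, 190
Δ³: 24, 24, 24
Constant third difference = 24.
Extend backward: 118 − 24 = 94;  242 − 94 = 148;  262 − 148 = 114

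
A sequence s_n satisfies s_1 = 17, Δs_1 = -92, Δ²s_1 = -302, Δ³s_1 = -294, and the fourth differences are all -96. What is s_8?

Build the table forward from the leading diagonal:
Fourth differences: -96, -96, -96, -96, -96, -96, -96, -96
Third differences: -294, -390, -486, -582, -678, -774, -870, -966
Second differences: -302, -596, -986, -1472, -2054, -2732, -3506, -4376
First differences: -92, -394, -990, -1976, -3448, -5502, -8234, -11740
s: 17, -75, -469, -1459, -3435, -6883, -12385, -20619

-20619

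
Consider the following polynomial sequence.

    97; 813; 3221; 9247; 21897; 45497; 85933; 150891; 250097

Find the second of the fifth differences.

Δ: 716, 2408, 6026, 12650, 23600, 40436, 64958, 99206
Δ²: 1692, 3618, 6624, 10950, 16836, 24522, 34248
Δ³: 1926, 3006, 4326, 5886, 7686, 9726
Δ⁴: 1080, 1320, 1560, 1800, 2040
Δ⁵: 240, 240, 240, 240

240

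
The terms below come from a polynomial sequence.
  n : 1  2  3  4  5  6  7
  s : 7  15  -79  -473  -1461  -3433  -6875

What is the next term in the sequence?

-12369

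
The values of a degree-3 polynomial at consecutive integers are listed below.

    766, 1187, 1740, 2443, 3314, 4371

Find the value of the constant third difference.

18

First differences: 421, 553, 703, 871, 1057
Second differences: 132, 150, 168, 186
Third differences: 18, 18, 18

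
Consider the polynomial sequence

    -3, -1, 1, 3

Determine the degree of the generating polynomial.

First differences: 2, 2, 2
The first differences are constant, so the polynomial has degree 1.

1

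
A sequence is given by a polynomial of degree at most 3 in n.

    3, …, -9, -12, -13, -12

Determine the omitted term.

-4

Using the last 4 terms:
D1: -3  -1  1
D2: 2  2
Constant second difference = 2.
Extend backward: -3 − 2 = -5;  -9 + 5 = -4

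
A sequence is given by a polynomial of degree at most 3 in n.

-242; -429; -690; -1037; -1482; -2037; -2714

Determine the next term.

D1: -187, -261, -347, -445, -555, -677
D2: -74, -86, -98, -110, -122
D3: -12, -12, -12, -12
The third differences are constant (-12).
-122 − 12 = -134;  -677 − 134 = -811;  -2714 − 811 = -3525

-3525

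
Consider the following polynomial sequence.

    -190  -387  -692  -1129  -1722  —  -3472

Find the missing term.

-2495

Using the first 5 terms:
-197, -305, -437, -593
-108, -132, -156
-24, -24
Constant third difference = -24.
Extend forward: -156 − 24 = -180;  -593 − 180 = -773;  -1722 − 773 = -2495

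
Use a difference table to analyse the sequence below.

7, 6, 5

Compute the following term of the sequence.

First differences: -1, -1
The first differences are constant (-1).
5 − 1 = 4

4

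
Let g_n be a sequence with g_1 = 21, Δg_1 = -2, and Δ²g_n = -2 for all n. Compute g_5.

Build the table forward from the leading diagonal:
D2: -2, -2, -2, -2, -2
D1: -2, -4, -6, -8, -10
g: 21, 19, 15, 9, 1

1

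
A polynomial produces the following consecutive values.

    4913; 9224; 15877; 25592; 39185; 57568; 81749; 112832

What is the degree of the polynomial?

4311, 6653, 9715, 13593, 18383, 24181, 31083
2342, 3062, 3878, 4790, 5798, 6902
720, 816, 912, 1008, 1104
96, 96, 96, 96
The fourth differences are constant, so the polynomial has degree 4.

4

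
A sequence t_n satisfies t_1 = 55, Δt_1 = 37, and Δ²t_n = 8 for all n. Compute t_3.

Build the table forward from the leading diagonal:
Δ²: 8  8  8
Δ: 37  45  53
t: 55  92  137

137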